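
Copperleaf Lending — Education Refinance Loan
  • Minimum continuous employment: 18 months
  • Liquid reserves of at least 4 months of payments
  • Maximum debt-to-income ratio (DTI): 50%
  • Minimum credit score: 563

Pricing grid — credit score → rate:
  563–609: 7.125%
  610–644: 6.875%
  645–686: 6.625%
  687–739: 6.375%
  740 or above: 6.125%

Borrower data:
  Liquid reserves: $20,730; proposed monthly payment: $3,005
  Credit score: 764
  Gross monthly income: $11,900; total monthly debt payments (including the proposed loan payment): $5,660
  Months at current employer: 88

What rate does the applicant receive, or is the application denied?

Approved at 6.125%

Credit score 764 ≥ 563 (meets minimum)
Employment 88 ≥ 18 months
Reserves = 20,730/3,005 = 6.9 months ≥ 4
Debt-to-income = 5,660/11,900 = 47.6% — meets 50% limit
All requirements met. Score 764 falls in the 740 or above tier → 6.125%.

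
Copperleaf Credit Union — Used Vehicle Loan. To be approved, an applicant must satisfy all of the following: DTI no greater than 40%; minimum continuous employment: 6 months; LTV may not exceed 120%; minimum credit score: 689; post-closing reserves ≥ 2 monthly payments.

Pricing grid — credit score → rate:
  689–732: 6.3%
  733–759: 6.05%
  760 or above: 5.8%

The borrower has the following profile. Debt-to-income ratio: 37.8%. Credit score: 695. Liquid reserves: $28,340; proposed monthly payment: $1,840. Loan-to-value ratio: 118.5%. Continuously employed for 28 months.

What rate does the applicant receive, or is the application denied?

Credit score 695 ≥ 689 (meets minimum)
Reserves: 28,340 ÷ 1,840 = 15.4 months (meets 2-month minimum)
DTI 37.8% is within the 40% limit
Employment 28 ≥ 6 months
LTV 118.5% ≤ 120%
All requirements met. Score 695 falls in the 689–732 tier → 6.3%.

Approved at 6.3%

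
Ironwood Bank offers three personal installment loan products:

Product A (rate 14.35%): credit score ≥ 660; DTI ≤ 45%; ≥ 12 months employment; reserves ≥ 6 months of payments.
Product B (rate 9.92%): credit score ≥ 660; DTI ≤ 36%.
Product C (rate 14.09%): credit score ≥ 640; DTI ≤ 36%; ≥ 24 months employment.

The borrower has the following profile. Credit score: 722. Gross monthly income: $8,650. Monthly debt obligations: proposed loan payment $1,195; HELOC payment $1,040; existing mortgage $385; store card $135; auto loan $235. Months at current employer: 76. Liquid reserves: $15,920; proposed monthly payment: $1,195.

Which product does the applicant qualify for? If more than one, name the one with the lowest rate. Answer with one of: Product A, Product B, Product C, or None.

Product B

Total debts = (1,195 + 1,040 + 385 + 135 + 235) = 2,990; DTI = 2,990/8,650 = 34.6%.
Reserves = 15,920/1,195 = 13.3 months.
Product A: score 722 ≥ 660; DTI 34.6% ≤ 45%; employment 76 ≥ 12 mo; reserves 13.3 ≥ 6 mo → qualifies.
Product B: score 722 ≥ 660; DTI 34.6% ≤ 36% → qualifies.
Product C: score 722 ≥ 640; DTI 34.6% ≤ 36%; employment 76 ≥ 24 mo → qualifies.
Qualifying: Product A, Product B, Product C. Lowest rate is 9.92% → Product B.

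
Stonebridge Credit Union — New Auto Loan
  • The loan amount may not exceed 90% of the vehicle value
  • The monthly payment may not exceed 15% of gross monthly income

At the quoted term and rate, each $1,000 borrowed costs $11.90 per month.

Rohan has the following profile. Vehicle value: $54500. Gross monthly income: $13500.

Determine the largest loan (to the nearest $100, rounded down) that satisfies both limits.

Payment cap: 15% × $13,500 = $2,025/month.
At $11.90 per $1,000, that supports 2,025/11.90 × 1,000 ≈ $170,168 → $170,100.
LTV cap: 90% × $54,500 = $49,050 → $49,000.
Binding constraint: loan-to-value.

$49,000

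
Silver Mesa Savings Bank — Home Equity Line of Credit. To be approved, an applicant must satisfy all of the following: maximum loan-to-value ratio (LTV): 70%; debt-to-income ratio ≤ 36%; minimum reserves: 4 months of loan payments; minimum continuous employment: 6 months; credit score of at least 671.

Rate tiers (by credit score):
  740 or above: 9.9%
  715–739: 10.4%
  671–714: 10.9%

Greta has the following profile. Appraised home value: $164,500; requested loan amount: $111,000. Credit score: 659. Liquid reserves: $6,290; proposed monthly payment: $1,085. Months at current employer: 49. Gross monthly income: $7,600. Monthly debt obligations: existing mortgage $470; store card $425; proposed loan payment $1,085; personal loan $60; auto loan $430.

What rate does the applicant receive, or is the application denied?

Denied

Credit score 659 < 671 (below minimum)
Total monthly debts = (470 + 425 + 1,085 + 60 + 430) = 2,470. Debt-to-income = 2,470/7,600 = 32.5% — meets 36% limit
Liquid reserves cover 6,290/1,085 = 5.8 months — ≥ 4 required
Loan-to-value = 111,000/164,500 = 67.5% — pass (70% max)
Employment 49 ≥ 6 months
Not all requirements met → denied.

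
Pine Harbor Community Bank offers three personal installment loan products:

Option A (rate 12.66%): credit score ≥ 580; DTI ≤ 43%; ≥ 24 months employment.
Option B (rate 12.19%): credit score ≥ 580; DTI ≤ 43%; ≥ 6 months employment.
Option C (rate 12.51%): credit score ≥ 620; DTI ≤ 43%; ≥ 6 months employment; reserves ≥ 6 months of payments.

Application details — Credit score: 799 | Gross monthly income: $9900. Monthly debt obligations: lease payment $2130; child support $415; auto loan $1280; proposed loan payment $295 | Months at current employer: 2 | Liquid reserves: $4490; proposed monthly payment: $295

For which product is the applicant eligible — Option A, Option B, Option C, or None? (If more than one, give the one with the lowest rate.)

Total debts = (2,130 + 415 + 1,280 + 295) = 4,120; DTI = 4,120/9,900 = 41.6%.
Reserves = 4,490/295 = 15.2 months.
Option A: score 799 ≥ 580; DTI 41.6% ≤ 43%; employment 2 < 24 mo → does not qualify.
Option B: score 799 ≥ 580; DTI 41.6% ≤ 43%; employment 2 < 6 mo → does not qualify.
Option C: score 799 ≥ 620; DTI 41.6% ≤ 43%; employment 2 < 6 mo; reserves 15.2 ≥ 6 mo → does not qualify.

None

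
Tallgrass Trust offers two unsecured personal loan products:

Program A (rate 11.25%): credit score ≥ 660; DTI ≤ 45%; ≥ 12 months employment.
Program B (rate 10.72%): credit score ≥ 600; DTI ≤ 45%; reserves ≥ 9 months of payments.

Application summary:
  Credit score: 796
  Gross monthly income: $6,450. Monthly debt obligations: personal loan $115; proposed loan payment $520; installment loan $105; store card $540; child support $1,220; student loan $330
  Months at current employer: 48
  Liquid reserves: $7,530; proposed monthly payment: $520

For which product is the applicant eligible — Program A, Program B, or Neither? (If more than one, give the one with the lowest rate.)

Program B

Total debts = (115 + 520 + 105 + 540 + 1,220 + 330) = 2,830; DTI = 2,830/6,450 = 43.9%.
Reserves = 7,530/520 = 14.5 months.
Program A: score 796 ≥ 660; DTI 43.9% ≤ 45%; employment 48 ≥ 12 mo → qualifies.
Program B: score 796 ≥ 600; DTI 43.9% ≤ 45%; reserves 14.5 ≥ 9 mo → qualifies.
Qualifying: Program A, Program B. Lowest rate is 10.72% → Program B.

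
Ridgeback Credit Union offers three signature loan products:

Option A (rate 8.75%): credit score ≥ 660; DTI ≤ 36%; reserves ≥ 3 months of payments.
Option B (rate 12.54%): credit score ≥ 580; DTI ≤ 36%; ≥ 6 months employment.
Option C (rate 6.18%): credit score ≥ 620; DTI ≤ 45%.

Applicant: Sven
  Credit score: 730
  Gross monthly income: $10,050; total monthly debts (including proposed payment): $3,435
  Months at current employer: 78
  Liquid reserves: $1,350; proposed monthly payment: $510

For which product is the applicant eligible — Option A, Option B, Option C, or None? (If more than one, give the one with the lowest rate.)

DTI = 3,435/10,050 = 34.2%.
Reserves = 1,350/510 = 2.6 months.
Option A: score 730 ≥ 660; DTI 34.2% ≤ 36%; reserves 2.6 < 3 mo → does not qualify.
Option B: score 730 ≥ 580; DTI 34.2% ≤ 36%; employment 78 ≥ 6 mo → qualifies.
Option C: score 730 ≥ 620; DTI 34.2% ≤ 45% → qualifies.
Qualifying: Option B, Option C. Lowest rate is 6.18% → Option C.

Option C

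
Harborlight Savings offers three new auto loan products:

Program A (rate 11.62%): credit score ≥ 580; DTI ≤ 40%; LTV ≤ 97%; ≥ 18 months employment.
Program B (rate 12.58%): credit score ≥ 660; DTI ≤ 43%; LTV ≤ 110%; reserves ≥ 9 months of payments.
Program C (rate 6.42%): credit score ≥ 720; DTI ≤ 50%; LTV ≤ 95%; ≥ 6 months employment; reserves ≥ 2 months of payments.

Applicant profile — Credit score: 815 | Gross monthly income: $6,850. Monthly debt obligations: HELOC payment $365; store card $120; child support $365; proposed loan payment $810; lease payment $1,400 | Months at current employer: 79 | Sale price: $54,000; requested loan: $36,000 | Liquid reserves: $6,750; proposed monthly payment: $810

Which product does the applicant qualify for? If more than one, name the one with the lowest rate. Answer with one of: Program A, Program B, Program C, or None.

Program C

Total debts = (365 + 120 + 365 + 810 + 1,400) = 3,060; DTI = 3,060/6,850 = 44.7%.
LTV = 36,000/54,000 = 66.7%.
Reserves = 6,750/810 = 8.3 months.
Program A: score 815 ≥ 580; DTI 44.7% > 40%; LTV 66.7% ≤ 97%; employment 79 ≥ 18 mo → does not qualify.
Program B: score 815 ≥ 660; DTI 44.7% > 43%; LTV 66.7% ≤ 110%; reserves 8.3 < 9 mo → does not qualify.
Program C: score 815 ≥ 720; DTI 44.7% ≤ 50%; LTV 66.7% ≤ 95%; employment 79 ≥ 6 mo; reserves 8.3 ≥ 2 mo → qualifies.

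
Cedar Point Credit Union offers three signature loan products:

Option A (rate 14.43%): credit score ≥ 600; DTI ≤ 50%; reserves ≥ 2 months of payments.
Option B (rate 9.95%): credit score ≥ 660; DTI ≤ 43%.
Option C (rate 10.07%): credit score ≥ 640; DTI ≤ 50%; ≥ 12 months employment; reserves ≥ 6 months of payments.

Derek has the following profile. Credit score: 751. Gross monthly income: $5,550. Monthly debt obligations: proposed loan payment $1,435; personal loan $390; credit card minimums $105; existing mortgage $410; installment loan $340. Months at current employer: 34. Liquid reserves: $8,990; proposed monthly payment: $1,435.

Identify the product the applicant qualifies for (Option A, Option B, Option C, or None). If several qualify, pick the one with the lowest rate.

Total debts = (1,435 + 390 + 105 + 410 + 340) = 2,680; DTI = 2,680/5,550 = 48.3%.
Reserves = 8,990/1,435 = 6.3 months.
Option A: score 751 ≥ 600; DTI 48.3% ≤ 50%; reserves 6.3 ≥ 2 mo → qualifies.
Option B: score 751 ≥ 660; DTI 48.3% > 43% → does not qualify.
Option C: score 751 ≥ 640; DTI 48.3% ≤ 50%; employment 34 ≥ 12 mo; reserves 6.3 ≥ 6 mo → qualifies.
Qualifying: Option A, Option C. Lowest rate is 10.07% → Option C.

Option C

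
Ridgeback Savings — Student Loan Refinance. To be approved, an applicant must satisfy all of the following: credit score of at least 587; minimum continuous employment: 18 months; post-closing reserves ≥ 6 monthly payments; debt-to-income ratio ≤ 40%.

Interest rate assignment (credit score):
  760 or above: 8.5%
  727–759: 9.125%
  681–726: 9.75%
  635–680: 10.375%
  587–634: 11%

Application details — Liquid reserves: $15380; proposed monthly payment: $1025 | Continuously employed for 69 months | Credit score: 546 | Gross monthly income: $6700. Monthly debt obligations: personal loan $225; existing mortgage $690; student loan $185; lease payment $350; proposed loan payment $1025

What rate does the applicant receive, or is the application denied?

Denied

Credit score 546 < 587 (below minimum)
Employment 69 ≥ 18 months
Liquid reserves cover 15,380/1,025 = 15.0 months — ≥ 6 required
Total monthly debts = (225 + 690 + 185 + 350 + 1,025) = 2,475. DTI = 2,475/6,700 = 36.9% ≤ 40%
Not all requirements met → denied.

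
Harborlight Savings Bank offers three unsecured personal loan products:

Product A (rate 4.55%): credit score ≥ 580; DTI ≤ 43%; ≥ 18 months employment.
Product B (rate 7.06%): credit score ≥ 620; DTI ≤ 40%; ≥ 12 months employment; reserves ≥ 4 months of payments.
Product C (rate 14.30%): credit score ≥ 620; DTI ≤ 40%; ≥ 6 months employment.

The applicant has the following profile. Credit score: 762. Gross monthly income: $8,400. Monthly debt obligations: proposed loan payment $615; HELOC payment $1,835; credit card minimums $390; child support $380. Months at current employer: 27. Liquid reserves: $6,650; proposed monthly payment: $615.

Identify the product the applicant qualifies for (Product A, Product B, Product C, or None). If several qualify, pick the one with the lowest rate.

Total debts = (615 + 1,835 + 390 + 380) = 3,220; DTI = 3,220/8,400 = 38.3%.
Reserves = 6,650/615 = 10.8 months.
Product A: score 762 ≥ 580; DTI 38.3% ≤ 43%; employment 27 ≥ 18 mo → qualifies.
Product B: score 762 ≥ 620; DTI 38.3% ≤ 40%; employment 27 ≥ 12 mo; reserves 10.8 ≥ 4 mo → qualifies.
Product C: score 762 ≥ 620; DTI 38.3% ≤ 40%; employment 27 ≥ 6 mo → qualifies.
Qualifying: Product A, Product B, Product C. Lowest rate is 4.55% → Product A.

Product A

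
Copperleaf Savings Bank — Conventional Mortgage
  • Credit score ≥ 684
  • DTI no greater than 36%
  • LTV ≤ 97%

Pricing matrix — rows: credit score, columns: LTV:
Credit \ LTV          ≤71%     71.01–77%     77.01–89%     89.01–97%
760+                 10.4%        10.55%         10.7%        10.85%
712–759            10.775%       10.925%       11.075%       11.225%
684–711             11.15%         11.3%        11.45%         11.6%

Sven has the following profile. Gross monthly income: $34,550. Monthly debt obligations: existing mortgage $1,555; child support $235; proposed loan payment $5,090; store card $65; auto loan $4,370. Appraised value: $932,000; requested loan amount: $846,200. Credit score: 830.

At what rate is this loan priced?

10.85%

Credit score 830 ≥ 684; Total monthly debts = (1,555 + 235 + 5,090 + 65 + 4,370) = 11,315. DTI: 11,315 ÷ 34,550 = 32.7%, within the 36% cap
LTV = 846,200/932,000 = 90.8% ≤ 97%
Credit 830 → row 760+; LTV 90.8% → column 89.01–97%. Grid cell → 10.85%.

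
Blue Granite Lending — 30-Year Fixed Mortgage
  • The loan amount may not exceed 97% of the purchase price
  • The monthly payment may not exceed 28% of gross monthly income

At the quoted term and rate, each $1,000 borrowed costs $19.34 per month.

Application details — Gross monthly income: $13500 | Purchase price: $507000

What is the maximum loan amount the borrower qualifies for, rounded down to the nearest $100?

Payment cap: 28% × $13,500 = $3,780/month.
At $19.34 per $1,000, that supports 3,780/19.34 × 1,000 ≈ $195,449 → $195,400.
LTV cap: 97% × $507,000 = $491,790 → $491,700.
Binding constraint: payment-to-income.

$195,400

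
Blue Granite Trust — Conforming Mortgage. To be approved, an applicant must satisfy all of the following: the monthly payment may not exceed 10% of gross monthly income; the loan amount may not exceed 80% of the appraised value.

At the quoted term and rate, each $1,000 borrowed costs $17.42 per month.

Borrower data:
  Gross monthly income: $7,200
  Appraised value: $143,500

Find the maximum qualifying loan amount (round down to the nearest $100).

$41,300

Payment cap: 10% × $7,200 = $720/month.
At $17.42 per $1,000, that supports 720/17.42 × 1,000 ≈ $41,331 → $41,300.
LTV cap: 80% × $143,500 = $114,800 → $114,800.
Binding constraint: payment-to-income.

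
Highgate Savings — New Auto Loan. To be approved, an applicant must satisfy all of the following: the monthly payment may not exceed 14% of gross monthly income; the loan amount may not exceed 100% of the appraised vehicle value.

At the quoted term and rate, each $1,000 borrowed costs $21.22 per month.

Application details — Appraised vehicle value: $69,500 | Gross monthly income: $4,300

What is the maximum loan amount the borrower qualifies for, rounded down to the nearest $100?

$28,300

Payment cap: 14% × $4,300 = $602/month.
At $21.22 per $1,000, that supports 602/21.22 × 1,000 ≈ $28,369 → $28,300.
LTV cap: 100% × $69,500 = $69,500 → $69,500.
Binding constraint: payment-to-income.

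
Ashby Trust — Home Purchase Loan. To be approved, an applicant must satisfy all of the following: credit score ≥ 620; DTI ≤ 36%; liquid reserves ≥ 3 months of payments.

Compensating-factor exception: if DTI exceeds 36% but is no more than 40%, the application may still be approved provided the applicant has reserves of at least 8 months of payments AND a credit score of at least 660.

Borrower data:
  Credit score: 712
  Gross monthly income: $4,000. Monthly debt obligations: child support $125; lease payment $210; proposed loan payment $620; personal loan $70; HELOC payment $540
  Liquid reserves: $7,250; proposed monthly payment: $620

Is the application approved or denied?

Approved

Credit score 712 ≥ 620 (meets base)
Total debts = (125 + 210 + 620 + 70 + 540) = 1,565. DTI: 1,565 ÷ 4,000 = 39.1%, over the 36% base limit.
Liquid reserves cover 7,250/620 = 11.7 months — ≥ 3 required
39.1% falls in the override range (36%–40%), so the compensating-factor test applies.
Reserves 11.7 ≥ 8 months; credit score 712 ≥ 660.
Both override conditions satisfied; DTI exception granted.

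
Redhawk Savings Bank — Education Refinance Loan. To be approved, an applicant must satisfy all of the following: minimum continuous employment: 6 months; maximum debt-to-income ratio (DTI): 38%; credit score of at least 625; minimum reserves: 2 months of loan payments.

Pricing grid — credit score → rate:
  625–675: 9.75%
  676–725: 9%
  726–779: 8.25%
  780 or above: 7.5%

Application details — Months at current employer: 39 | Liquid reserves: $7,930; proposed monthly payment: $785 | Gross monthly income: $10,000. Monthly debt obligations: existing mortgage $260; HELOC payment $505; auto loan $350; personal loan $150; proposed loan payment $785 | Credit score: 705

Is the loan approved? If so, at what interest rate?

Credit score 705 ≥ 625 (meets minimum)
Reserves = 7,930/785 = 10.1 months ≥ 2
Total monthly debts = (260 + 505 + 350 + 150 + 785) = 2,050. Debt-to-income = 2,050/10,000 = 20.5% — meets 38% limit
Employment 39 ≥ 6 months
All requirements met. Score 705 falls in the 676–725 tier → 9%.

Approved at 9%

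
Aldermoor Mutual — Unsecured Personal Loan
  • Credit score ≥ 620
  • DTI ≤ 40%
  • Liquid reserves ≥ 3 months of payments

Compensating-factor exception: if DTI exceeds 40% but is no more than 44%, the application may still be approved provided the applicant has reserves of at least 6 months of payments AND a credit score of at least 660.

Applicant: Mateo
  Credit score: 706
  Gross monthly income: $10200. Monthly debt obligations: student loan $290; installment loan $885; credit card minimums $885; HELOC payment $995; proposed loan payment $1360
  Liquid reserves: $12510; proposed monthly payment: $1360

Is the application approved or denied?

Credit score 706 ≥ 620 (meets base)
Total debts = (290 + 885 + 885 + 995 + 1,360) = 4,415. DTI = 4,415/10,200 = 43.3% > 40% — standard DTI limit exceeded.
Reserves: 12,510 ÷ 1,360 = 9.2 months (meets 3-month minimum)
43.3% falls in the override range (40%–44%), so the compensating-factor test applies.
Reserves 9.2 ≥ 6 months; credit score 706 ≥ 660.
Both override conditions satisfied; DTI exception granted.

Approved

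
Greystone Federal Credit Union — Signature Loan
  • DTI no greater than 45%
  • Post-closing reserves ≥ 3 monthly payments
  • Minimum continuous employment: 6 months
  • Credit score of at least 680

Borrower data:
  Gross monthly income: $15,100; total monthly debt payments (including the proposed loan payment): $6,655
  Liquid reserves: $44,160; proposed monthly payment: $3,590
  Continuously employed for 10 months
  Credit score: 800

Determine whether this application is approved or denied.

DTI = 6,655/15,100 = 44.1% ≤ 45%
Reserves = 44,160/3,590 = 12.3 months ≥ 3
Employment 10 ≥ 6 months
Credit score 800 ≥ 680 (meets)
All criteria satisfied.

Approved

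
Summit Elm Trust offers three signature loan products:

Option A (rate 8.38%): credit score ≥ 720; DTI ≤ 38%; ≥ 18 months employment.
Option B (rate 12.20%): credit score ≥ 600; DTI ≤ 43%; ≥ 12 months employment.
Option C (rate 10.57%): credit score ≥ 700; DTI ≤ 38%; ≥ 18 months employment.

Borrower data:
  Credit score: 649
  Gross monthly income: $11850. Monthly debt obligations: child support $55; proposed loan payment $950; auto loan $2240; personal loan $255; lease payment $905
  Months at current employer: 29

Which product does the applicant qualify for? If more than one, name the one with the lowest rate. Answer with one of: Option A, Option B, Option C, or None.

Total debts = (55 + 950 + 2,240 + 255 + 905) = 4,405; DTI = 4,405/11,850 = 37.2%.
Option A: score 649 < 720; DTI 37.2% ≤ 38%; employment 29 ≥ 18 mo → does not qualify.
Option B: score 649 ≥ 600; DTI 37.2% ≤ 43%; employment 29 ≥ 12 mo → qualifies.
Option C: score 649 < 700; DTI 37.2% ≤ 38%; employment 29 ≥ 18 mo → does not qualify.

Option B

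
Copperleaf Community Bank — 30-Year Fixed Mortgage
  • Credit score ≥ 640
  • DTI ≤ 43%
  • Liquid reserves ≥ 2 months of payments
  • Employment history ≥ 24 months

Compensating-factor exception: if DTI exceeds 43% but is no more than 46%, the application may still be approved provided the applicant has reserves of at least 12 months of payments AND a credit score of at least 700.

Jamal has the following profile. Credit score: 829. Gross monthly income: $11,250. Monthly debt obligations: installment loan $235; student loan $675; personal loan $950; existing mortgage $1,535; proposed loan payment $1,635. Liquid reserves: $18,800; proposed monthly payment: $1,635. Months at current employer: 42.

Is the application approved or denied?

Denied

Credit score 829 ≥ 640 (meets base)
Total debts = (235 + 675 + 950 + 1,535 + 1,635) = 5,030. DTI: 5,030 ÷ 11,250 = 44.7%, over the 43% base limit.
Reserves = 18,800/1,635 = 11.5 months ≥ 2
Employment 42 ≥ 24 months
44.7% falls in the override range (43%–46%), so the compensating-factor test applies.
Override check — reserves: 11.5 mo (short of 12); score: 829 (ok).
Compensating-factor requirement not fully met.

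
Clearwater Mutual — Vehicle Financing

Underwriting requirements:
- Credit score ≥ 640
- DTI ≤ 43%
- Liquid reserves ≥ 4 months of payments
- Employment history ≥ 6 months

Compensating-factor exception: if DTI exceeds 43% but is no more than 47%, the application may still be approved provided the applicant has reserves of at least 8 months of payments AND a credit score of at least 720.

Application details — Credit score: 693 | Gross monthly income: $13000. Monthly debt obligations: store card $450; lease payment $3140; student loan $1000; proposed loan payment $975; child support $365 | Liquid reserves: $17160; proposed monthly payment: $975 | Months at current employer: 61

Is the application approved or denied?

Credit score 693 ≥ 640 (meets base)
Total debts = (450 + 3,140 + 1,000 + 975 + 365) = 5,930. DTI: 5,930 ÷ 13,000 = 45.6%, over the 43% base limit.
Liquid reserves cover 17,160/975 = 17.6 months — ≥ 4 required
Employment 61 ≥ 6 months
45.6% falls in the override range (43%–47%), so the compensating-factor test applies.
Reserves 17.6 ≥ 8 months; credit score 693 < 720.
Compensating-factor requirement not fully met.

Denied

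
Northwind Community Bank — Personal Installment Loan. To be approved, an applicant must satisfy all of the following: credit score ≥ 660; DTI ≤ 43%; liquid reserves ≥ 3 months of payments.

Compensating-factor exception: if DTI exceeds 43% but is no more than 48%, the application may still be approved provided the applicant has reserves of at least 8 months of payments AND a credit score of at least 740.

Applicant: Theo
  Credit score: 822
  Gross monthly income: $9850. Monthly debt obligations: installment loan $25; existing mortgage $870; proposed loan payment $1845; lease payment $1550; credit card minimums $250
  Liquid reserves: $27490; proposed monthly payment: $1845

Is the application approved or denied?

Approved

Credit score 822 ≥ 660 (meets base)
Total debts = (25 + 870 + 1,845 + 1,550 + 250) = 4,540. DTI = 4,540/9,850 = 46.1% > 43% — standard DTI limit exceeded.
Liquid reserves cover 27,490/1,845 = 14.9 months — ≥ 3 required
46.1% falls in the override range (43%–48%), so the compensating-factor test applies.
Reserves 14.9 ≥ 8 months; credit score 822 ≥ 740.
Both override conditions satisfied; DTI exception granted.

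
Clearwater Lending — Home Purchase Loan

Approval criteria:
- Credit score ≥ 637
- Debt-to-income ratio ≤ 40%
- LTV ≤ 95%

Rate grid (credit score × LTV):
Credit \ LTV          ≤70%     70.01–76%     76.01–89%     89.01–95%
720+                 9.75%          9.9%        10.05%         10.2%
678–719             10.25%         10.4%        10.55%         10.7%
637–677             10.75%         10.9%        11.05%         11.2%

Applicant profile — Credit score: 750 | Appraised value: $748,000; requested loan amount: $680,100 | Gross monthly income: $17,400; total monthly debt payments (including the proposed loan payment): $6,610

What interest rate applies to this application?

Credit score 750 ≥ 637; DTI: 6,610 ÷ 17,400 = 38%, within the 40% cap
LTV = 680,100/748,000 = 90.9% ≤ 95%
Credit 750 → row 720+; LTV 90.9% → column 89.01–95%. Grid cell → 10.2%.

10.2%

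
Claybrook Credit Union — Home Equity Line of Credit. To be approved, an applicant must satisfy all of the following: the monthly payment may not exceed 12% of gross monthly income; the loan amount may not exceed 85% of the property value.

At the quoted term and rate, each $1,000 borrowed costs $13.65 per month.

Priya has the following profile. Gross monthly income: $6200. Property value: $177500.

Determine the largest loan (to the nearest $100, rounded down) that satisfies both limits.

$54,500

Payment cap: 12% × $6,200 = $744/month.
At $13.65 per $1,000, that supports 744/13.65 × 1,000 ≈ $54,505 → $54,500.
LTV cap: 85% × $177,500 = $150,875 → $150,800.
Binding constraint: payment-to-income.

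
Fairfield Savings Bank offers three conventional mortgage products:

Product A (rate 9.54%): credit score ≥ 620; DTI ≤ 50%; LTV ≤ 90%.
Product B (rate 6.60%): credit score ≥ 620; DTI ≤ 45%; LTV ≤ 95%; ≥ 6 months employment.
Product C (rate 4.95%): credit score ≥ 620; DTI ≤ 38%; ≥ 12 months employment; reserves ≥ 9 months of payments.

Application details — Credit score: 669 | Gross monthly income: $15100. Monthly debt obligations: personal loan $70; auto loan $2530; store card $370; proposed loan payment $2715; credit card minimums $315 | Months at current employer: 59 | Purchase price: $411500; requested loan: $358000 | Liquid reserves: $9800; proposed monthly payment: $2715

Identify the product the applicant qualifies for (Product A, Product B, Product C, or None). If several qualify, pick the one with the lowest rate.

Product B

Total debts = (70 + 2,530 + 370 + 2,715 + 315) = 6,000; DTI = 6,000/15,100 = 39.7%.
LTV = 358,000/411,500 = 87%.
Reserves = 9,800/2,715 = 3.6 months.
Product A: score 669 ≥ 620; DTI 39.7% ≤ 50%; LTV 87% ≤ 90% → qualifies.
Product B: score 669 ≥ 620; DTI 39.7% ≤ 45%; LTV 87% ≤ 95%; employment 59 ≥ 6 mo → qualifies.
Product C: score 669 ≥ 620; DTI 39.7% > 38%; employment 59 ≥ 12 mo; reserves 3.6 < 9 mo → does not qualify.
Qualifying: Product A, Product B. Lowest rate is 6.60% → Product B.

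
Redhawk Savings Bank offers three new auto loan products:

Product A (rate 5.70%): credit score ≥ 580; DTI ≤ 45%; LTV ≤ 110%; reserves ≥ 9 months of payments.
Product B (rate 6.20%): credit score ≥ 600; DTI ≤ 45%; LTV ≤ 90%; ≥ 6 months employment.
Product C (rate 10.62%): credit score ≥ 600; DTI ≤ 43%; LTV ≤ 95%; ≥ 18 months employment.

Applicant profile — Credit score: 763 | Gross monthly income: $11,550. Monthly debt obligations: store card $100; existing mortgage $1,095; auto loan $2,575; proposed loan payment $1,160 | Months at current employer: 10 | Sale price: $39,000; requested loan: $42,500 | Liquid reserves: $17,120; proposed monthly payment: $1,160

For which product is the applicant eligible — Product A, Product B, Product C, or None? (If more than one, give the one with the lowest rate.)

Product A

Total debts = (100 + 1,095 + 2,575 + 1,160) = 4,930; DTI = 4,930/11,550 = 42.7%.
LTV = 42,500/39,000 = 109%.
Reserves = 17,120/1,160 = 14.8 months.
Product A: score 763 ≥ 580; DTI 42.7% ≤ 45%; LTV 109% ≤ 110%; reserves 14.8 ≥ 9 mo → qualifies.
Product B: score 763 ≥ 600; DTI 42.7% ≤ 45%; LTV 109% > 90%; employment 10 ≥ 6 mo → does not qualify.
Product C: score 763 ≥ 600; DTI 42.7% ≤ 43%; LTV 109% > 95%; employment 10 < 18 mo → does not qualify.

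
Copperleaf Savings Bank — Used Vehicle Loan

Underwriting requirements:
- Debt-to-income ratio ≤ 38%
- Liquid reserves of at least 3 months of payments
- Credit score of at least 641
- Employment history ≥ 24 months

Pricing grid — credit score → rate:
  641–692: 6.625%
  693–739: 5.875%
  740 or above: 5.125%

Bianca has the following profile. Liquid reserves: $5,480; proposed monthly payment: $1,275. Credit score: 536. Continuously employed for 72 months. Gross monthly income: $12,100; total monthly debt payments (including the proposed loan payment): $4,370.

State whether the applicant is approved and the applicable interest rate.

Denied

Credit score 536 < 641 (below minimum)
DTI: 4,370 ÷ 12,100 = 36.1%, within the 38% cap
Reserves: 5,480 ÷ 1,275 = 4.3 months (meets 3-month minimum)
Employment 72 ≥ 24 months
Not all requirements met → denied.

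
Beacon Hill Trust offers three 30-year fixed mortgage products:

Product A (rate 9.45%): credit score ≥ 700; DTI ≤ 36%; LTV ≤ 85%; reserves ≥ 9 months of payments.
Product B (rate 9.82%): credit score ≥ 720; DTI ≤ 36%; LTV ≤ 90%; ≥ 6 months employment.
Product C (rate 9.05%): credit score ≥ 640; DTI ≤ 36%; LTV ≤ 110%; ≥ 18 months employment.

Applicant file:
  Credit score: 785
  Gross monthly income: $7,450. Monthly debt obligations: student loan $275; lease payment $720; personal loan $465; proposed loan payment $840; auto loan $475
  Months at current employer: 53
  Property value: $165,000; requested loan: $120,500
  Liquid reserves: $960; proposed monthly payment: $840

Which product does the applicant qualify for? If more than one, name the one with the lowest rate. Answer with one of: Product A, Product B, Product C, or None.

None

Total debts = (275 + 720 + 465 + 840 + 475) = 2,775; DTI = 2,775/7,450 = 37.2%.
LTV = 120,500/165,000 = 73%.
Reserves = 960/840 = 1.1 months.
Product A: score 785 ≥ 700; DTI 37.2% > 36%; LTV 73% ≤ 85%; reserves 1.1 < 9 mo → does not qualify.
Product B: score 785 ≥ 720; DTI 37.2% > 36%; LTV 73% ≤ 90%; employment 53 ≥ 6 mo → does not qualify.
Product C: score 785 ≥ 640; DTI 37.2% > 36%; LTV 73% ≤ 110%; employment 53 ≥ 18 mo → does not qualify.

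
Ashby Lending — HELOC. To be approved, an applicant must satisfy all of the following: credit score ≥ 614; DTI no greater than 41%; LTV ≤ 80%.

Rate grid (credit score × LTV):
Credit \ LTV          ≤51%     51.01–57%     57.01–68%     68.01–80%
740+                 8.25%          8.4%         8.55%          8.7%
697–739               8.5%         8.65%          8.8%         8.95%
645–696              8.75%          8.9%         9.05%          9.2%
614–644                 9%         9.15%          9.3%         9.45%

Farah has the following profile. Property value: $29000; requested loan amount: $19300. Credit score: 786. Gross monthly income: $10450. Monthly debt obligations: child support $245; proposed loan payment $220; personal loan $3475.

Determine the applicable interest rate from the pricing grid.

Credit score 786 ≥ 614; Total monthly debts = (245 + 220 + 3,475) = 3,940. DTI = 3,940/10,450 = 37.7% ≤ 41%
LTV = 19,300/29,000 = 66.6% ≤ 80%
Row: 786 falls in 740+. Column: 66.6% falls in 57.01–68%. Rate = 8.55%.

8.55%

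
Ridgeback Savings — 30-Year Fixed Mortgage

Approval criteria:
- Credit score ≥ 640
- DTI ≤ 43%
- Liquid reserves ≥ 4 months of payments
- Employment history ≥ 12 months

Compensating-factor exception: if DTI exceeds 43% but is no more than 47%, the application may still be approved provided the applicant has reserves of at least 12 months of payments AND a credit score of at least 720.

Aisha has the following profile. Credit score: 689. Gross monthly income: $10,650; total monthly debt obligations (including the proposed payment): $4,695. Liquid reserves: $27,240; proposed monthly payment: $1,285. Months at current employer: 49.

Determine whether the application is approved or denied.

Denied

Credit score 689 ≥ 640 (meets base)
DTI: 4,695 ÷ 10,650 = 44.1%, over the 43% base limit.
Reserves: 27,240 ÷ 1,285 = 21.2 months (meets 4-month minimum)
Employment 49 ≥ 12 months
DTI 44.1% is within the 43%–47% exception band; checking compensating factors.
Reserves 21.2 ≥ 12 months; credit score 689 < 720.
Compensating-factor requirement not fully met.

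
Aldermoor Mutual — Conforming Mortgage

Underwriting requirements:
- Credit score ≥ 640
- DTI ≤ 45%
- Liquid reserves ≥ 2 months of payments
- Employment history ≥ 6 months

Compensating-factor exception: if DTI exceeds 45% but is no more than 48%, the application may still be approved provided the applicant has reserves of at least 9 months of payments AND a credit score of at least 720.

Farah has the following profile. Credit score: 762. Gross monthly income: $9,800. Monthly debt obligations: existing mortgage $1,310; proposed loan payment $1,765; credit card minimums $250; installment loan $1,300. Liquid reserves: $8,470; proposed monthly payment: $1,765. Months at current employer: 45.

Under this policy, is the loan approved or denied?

Denied

Credit score 762 ≥ 640 (meets base)
Total debts = (1,310 + 1,765 + 250 + 1,300) = 4,625. DTI = 4,625/9,800 = 47.2% > 45% — standard DTI limit exceeded.
Liquid reserves cover 8,470/1,765 = 4.8 months — ≥ 2 required
Employment 45 ≥ 6 months
47.2% falls in the override range (45%–48%), so the compensating-factor test applies.
Override check — reserves: 4.8 mo (short of 9); score: 762 (ok).
Compensating-factor requirement not fully met.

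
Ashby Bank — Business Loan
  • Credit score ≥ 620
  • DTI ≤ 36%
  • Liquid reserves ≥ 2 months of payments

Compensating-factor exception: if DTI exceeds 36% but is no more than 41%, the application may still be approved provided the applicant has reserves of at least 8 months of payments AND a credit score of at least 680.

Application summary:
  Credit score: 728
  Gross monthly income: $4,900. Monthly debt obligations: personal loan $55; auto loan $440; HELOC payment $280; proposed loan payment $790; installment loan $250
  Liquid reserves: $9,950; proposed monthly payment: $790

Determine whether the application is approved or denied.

Credit score 728 ≥ 620 (meets base)
Total debts = (55 + 440 + 280 + 790 + 250) = 1,815. DTI = 1,815/4,900 = 37% > 36% — standard DTI limit exceeded.
Reserves: 9,950 ÷ 790 = 12.6 months (meets 2-month minimum)
37% falls in the override range (36%–41%), so the compensating-factor test applies.
Override check — reserves: 12.6 mo (ok); score: 728 (ok).
Both compensating conditions met → exception applies.

Approved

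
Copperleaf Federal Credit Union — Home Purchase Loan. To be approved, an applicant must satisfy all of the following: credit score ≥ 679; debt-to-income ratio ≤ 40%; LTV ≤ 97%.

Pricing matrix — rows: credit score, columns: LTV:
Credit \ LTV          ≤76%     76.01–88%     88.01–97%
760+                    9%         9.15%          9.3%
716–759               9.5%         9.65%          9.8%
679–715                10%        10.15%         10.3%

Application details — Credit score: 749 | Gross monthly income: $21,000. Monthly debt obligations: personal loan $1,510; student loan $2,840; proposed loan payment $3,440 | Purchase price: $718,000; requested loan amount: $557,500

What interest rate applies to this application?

Credit score 749 ≥ 679; Total monthly debts = (1,510 + 2,840 + 3,440) = 7,790. DTI: 7,790 ÷ 21,000 = 37.1%, within the 40% cap
LTV: 557,500 ÷ 718,000 = 77.6%, within 97% cap
Score 749 is in the 716–759 band; LTV 77.6% is in the 76.01–88% band → 9.65%.

9.65%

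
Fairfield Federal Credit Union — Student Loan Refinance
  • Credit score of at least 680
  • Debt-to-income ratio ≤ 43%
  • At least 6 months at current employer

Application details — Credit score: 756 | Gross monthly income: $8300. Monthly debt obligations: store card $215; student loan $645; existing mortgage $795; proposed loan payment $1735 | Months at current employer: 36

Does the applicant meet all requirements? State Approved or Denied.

Approved

Credit score 756 ≥ 680 (meets)
Total monthly debts = (215 + 645 + 795 + 1,735) = 3,390. DTI: 3,390 ÷ 8,300 = 40.8%, within the 43% cap
Employment 36 ≥ 6 months
All criteria satisfied.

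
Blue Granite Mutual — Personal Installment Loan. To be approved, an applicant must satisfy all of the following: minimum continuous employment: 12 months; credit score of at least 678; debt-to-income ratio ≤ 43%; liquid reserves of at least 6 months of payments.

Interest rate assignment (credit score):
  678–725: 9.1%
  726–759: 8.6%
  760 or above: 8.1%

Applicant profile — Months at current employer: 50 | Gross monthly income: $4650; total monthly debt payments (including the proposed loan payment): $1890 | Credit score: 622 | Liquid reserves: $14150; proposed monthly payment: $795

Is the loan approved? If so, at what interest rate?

Credit score 622 < 678 (below minimum)
Debt-to-income = 1,890/4,650 = 40.6% — meets 43% limit
Reserves = 14,150/795 = 17.8 months ≥ 6
Employment 50 ≥ 12 months
Not all requirements met → denied.

Denied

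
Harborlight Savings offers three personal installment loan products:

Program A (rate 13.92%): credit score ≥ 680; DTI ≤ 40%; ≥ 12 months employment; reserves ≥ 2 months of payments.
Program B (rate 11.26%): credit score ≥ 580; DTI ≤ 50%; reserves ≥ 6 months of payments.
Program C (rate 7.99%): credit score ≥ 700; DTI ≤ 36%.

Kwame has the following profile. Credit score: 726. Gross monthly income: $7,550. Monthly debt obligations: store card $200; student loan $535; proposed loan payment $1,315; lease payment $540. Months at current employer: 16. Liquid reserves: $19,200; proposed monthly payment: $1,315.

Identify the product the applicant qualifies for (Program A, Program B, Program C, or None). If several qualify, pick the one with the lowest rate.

Total debts = (200 + 535 + 1,315 + 540) = 2,590; DTI = 2,590/7,550 = 34.3%.
Reserves = 19,200/1,315 = 14.6 months.
Program A: score 726 ≥ 680; DTI 34.3% ≤ 40%; employment 16 ≥ 12 mo; reserves 14.6 ≥ 2 mo → qualifies.
Program B: score 726 ≥ 580; DTI 34.3% ≤ 50%; reserves 14.6 ≥ 6 mo → qualifies.
Program C: score 726 ≥ 700; DTI 34.3% ≤ 36% → qualifies.
Qualifying: Program A, Program B, Program C. Lowest rate is 7.99% → Program C.

Program C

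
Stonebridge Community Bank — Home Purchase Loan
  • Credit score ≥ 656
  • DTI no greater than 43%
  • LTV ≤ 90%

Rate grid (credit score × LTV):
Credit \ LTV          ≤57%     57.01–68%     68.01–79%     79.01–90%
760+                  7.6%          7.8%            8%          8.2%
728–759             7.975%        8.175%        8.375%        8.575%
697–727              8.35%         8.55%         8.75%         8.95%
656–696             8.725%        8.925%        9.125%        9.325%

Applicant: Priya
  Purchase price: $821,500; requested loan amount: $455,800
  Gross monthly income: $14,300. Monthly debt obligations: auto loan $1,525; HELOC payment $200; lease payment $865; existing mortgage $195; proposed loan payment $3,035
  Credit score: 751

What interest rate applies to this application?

7.975%

Credit score 751 ≥ 656; Total monthly debts = (1,525 + 200 + 865 + 195 + 3,035) = 5,820. DTI: 5,820 ÷ 14,300 = 40.7%, within the 43% cap
Loan-to-value = 455,800/821,500 = 55.5% — pass (90% max)
Row: 751 falls in 728–759. Column: 55.5% falls in ≤57%. Rate = 7.975%.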